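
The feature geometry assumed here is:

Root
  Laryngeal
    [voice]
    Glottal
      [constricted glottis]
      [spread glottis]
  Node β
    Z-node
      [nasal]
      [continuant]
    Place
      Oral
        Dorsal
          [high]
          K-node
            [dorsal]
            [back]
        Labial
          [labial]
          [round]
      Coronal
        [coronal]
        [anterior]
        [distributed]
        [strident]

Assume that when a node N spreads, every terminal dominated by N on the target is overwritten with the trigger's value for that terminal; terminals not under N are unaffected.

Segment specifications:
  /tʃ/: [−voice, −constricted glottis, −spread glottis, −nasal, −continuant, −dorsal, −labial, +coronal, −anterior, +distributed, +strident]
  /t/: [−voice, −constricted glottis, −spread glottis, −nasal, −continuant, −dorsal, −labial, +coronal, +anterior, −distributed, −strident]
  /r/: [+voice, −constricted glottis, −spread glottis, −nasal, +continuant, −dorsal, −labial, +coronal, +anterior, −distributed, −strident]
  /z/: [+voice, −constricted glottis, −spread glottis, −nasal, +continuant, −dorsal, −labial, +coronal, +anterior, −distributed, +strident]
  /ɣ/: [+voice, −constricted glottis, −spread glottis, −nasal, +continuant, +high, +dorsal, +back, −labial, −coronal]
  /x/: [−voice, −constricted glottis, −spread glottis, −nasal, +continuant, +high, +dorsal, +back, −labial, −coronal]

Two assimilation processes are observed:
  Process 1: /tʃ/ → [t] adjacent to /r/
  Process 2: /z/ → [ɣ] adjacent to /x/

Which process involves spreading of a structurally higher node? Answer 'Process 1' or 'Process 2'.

Process 1 alters [anterior], [distributed], [strident]; the lowest common ancestor is Coronal (depth 3 from Root).
Process 2 alters [coronal], [anterior], [distributed], [strident], [dorsal], [high], [back]; the lowest common ancestor is Place (depth 2 from Root).
Place is closer to Root than Coronal, so Process 2 spreads the higher node.

Process 2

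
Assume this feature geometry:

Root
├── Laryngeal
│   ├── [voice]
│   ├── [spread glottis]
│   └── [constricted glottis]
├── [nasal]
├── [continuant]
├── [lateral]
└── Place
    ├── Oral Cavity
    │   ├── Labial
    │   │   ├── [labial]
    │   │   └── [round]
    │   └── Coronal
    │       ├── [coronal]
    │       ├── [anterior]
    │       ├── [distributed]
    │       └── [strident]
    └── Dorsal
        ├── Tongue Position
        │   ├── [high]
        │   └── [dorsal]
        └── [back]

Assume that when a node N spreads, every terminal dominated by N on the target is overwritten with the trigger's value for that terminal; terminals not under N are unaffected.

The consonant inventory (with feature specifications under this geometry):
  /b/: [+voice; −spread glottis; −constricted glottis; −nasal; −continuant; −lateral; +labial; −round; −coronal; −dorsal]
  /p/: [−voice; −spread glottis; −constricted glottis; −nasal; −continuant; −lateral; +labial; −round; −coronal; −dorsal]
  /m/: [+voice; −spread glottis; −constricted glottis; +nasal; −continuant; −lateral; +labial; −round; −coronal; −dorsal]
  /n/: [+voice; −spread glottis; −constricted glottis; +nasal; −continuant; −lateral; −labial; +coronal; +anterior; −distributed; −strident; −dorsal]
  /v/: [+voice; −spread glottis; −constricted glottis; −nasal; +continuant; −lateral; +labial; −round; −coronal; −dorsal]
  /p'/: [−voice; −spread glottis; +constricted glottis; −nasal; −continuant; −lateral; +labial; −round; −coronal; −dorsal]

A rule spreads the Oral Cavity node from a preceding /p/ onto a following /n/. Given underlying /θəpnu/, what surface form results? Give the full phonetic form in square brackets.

Oral Cavity immediately or transitively dominates [labial], [round], [coronal], [anterior], [distributed], [strident].
Spreading Oral Cavity from /p/ onto /n/ replaces those values with /p/'s: [+labial], [−round], [−coronal]. Features outside Oral Cavity ([voice], [spread glottis], [constricted glottis], …) stay as in /n/.
This feature bundle is that of [m], so /θəpnu/ surfaces as [θəpmu].

[θəpmu]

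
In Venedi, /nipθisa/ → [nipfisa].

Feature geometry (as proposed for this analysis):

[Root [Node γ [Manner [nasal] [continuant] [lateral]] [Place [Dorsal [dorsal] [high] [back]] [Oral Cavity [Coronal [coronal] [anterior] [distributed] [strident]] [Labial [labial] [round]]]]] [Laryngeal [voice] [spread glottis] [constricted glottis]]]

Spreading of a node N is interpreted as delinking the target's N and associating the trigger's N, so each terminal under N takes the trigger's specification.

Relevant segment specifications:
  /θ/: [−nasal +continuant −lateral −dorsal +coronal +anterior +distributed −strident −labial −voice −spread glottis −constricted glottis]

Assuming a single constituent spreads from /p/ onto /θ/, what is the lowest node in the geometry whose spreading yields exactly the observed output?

Oral Cavity

The alternation /θ/ → [f] changes [labial], [round], [coronal], [anterior], [distributed], [strident] and nothing else.
In this geometry the lowest node dominating all of them is Oral Cavity: every daughter of Oral Cavity dominates only a proper subset, so no lower node suffices.
Delinking /θ/'s Oral Cavity and associating /p/'s Oral Cavity gives precisely the feature bundle of [f].
[continuant] stays as in /θ/ although /p/ differs there, so no node dominating it spread; among the remaining candidates Oral Cavity is the lowest that derives the output.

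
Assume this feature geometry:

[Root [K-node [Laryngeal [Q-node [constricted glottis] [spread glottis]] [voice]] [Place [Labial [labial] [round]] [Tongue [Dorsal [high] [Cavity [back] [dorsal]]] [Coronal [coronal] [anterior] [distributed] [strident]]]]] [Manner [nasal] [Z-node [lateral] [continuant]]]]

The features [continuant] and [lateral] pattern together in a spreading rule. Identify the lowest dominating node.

[continuant] is immediately dominated by Z-node.
[lateral] is immediately dominated by Z-node.
The lowest node appearing on every path is Z-node; each proper daughter of Z-node fails to dominate at least one of the listed features.

Z-node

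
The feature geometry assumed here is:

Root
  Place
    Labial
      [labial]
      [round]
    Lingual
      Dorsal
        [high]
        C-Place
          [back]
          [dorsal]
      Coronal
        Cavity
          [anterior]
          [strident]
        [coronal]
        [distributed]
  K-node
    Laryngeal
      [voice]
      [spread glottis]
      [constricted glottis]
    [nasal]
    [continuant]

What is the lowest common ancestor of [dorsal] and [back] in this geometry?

C-Place

[dorsal]: Root / Place / Lingual / Dorsal / C-Place / [dorsal].
[back] lies under C-Place (below Place).
These paths first converge at C-Place; no daughter of C-Place dominates all 2 features, so C-Place is the minimal constituent.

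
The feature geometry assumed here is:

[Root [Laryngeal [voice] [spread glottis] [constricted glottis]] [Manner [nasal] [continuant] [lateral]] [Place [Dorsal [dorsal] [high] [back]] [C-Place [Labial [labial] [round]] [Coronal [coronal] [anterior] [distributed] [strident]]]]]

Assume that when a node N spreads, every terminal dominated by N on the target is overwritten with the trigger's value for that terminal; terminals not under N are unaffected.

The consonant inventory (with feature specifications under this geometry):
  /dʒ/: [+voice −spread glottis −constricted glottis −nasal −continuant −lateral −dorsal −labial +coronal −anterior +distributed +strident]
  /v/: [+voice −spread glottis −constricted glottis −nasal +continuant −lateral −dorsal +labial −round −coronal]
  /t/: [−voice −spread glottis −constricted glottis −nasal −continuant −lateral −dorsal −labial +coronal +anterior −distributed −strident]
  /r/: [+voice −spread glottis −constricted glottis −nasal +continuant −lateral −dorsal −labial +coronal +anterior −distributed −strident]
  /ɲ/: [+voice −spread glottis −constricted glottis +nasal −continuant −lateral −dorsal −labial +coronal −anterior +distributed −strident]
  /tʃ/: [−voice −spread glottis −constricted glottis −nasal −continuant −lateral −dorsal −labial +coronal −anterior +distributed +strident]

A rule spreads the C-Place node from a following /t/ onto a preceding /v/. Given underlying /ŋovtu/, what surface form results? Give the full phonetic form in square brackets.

Terminals under C-Place in this geometry: [labial], [round], [coronal], [anterior], [distributed], [strident].
The target acquires /t/'s values for everything under C-Place — [−labial], [+coronal], [+anterior], [−distributed], [−strident] — while keeping its own [voice], [spread glottis], [constricted glottis], ….
The resulting bundle matches /r/ in the inventory; substituting it for /v/ gives [ŋortu].

[ŋortu]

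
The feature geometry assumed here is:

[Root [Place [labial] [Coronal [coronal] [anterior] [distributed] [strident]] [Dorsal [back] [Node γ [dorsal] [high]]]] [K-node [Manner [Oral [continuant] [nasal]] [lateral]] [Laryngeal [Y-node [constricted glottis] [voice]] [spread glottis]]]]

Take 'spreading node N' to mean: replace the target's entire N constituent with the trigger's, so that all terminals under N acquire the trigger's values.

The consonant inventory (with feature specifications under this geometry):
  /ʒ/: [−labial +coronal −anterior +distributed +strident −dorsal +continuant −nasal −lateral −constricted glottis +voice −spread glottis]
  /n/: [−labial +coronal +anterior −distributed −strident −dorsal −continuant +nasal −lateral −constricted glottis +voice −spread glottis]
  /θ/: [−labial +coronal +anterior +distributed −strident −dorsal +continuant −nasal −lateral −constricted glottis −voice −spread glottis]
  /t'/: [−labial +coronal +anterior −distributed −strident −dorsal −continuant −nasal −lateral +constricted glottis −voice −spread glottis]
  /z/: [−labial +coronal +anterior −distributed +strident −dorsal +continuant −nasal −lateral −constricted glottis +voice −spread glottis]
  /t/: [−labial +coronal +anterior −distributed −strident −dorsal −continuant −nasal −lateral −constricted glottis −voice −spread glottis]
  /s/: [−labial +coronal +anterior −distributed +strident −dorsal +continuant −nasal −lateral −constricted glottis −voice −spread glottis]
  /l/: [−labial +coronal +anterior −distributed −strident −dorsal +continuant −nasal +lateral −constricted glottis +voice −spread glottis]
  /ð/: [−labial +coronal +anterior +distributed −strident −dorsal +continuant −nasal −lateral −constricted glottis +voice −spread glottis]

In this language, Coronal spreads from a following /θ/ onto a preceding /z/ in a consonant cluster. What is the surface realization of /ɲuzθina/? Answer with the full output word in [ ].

The Coronal node dominates the terminals [coronal], [anterior], [distributed], [strident].
The target acquires /θ/'s values for everything under Coronal — [+coronal], [+anterior], [+distributed], [−strident] — while keeping its own [labial], [dorsal], [continuant], ….
Among the inventory, only /ð/ has exactly this specification, giving the surface form [ɲuðθina].

[ɲuðθina]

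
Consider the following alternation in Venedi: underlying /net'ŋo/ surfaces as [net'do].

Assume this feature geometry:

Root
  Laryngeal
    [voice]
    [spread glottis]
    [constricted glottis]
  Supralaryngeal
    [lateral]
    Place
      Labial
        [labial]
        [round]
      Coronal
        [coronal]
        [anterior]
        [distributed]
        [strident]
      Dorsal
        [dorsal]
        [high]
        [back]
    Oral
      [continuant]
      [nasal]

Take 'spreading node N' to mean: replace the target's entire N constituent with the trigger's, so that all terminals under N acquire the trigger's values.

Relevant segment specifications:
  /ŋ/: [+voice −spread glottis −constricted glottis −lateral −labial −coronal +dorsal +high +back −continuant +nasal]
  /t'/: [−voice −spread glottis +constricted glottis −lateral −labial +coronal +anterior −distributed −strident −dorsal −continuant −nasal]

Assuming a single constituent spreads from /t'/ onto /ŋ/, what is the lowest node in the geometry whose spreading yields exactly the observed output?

The alternation /ŋ/ → [d] changes [nasal], [coronal], [anterior], [distributed], [strident], [dorsal], [high], [back] and nothing else.
The smallest constituent containing every changed terminal is Supralaryngeal — each of its daughters lacks at least one of the affected features.
If Supralaryngeal spreads, every terminal under it takes /t'/'s value, producing [d] as observed.
[voice], [constricted glottis] — on which /t'/ differs from /ŋ/ — are unchanged, so Root cannot have spread; the constituent is no larger than Supralaryngeal.

Supralaryngeal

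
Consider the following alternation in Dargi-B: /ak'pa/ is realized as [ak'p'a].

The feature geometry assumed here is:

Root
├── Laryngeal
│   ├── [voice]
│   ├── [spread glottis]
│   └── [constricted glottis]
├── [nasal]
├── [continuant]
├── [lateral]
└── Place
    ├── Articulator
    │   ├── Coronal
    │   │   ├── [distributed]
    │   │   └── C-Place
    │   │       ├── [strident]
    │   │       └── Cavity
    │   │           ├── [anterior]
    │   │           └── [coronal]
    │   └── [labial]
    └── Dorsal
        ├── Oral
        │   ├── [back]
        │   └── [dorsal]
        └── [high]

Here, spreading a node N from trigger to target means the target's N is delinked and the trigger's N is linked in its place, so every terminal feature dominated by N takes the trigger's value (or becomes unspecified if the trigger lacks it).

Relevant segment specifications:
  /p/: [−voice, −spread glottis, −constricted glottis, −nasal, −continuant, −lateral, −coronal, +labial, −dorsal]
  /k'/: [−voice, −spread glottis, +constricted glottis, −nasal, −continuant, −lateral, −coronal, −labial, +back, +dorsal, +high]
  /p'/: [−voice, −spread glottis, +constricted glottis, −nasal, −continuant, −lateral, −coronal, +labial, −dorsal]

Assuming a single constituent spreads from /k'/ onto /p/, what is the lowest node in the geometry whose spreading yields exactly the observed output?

[constricted glottis]

Comparing /p/ with its surface form [p'], the only feature that changes is [constricted glottis].
Only a single terminal changes, and /k'/ supplies the new value, so [constricted glottis] itself is the minimal spreading constituent.
Features on which the two segments disagree outside [constricted glottis], such as [labial], [dorsal], are unchanged — nothing dominating them spread, and [constricted glottis] is the minimal sufficient constituent.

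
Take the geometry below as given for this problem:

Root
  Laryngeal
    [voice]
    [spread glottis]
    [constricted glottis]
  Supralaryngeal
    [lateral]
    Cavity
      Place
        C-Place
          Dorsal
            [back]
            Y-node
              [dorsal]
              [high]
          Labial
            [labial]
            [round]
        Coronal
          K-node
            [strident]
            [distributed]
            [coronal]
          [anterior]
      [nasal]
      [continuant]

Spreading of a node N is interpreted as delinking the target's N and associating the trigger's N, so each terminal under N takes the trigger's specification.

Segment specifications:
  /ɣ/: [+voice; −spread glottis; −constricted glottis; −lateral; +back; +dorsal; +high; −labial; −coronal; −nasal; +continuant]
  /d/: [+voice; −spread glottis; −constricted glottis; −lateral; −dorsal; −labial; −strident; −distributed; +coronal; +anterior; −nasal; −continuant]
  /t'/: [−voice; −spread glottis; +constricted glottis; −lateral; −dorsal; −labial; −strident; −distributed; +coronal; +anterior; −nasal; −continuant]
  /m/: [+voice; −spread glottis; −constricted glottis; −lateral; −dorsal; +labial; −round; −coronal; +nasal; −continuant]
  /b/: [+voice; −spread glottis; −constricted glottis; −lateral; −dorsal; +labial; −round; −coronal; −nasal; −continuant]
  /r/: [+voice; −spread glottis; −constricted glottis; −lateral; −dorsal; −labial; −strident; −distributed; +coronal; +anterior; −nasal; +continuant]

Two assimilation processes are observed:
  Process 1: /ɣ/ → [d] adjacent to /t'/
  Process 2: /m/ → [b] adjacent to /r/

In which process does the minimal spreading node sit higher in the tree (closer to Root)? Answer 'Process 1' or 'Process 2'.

Process 1

Process 1 alters [continuant], [coronal], [anterior], [distributed], [strident], [dorsal], [high], [back]; the lowest common ancestor is Cavity (depth 2 from Root).
In Process 2, [nasal] changes, so the minimal spreading node is [nasal] at depth 3.
Cavity is closer to Root than [nasal], so Process 1 spreads the higher node.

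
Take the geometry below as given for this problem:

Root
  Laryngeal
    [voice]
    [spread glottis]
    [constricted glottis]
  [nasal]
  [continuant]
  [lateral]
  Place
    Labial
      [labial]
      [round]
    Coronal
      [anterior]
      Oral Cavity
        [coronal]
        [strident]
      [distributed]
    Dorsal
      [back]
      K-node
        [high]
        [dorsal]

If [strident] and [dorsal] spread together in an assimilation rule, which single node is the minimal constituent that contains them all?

[strident] lies under Oral Cavity (below Place).
[dorsal] lies under K-node (below Place).
Place is the lowest common ancestor — every listed feature sits under it, and no single subconstituent of Place covers them all.

Place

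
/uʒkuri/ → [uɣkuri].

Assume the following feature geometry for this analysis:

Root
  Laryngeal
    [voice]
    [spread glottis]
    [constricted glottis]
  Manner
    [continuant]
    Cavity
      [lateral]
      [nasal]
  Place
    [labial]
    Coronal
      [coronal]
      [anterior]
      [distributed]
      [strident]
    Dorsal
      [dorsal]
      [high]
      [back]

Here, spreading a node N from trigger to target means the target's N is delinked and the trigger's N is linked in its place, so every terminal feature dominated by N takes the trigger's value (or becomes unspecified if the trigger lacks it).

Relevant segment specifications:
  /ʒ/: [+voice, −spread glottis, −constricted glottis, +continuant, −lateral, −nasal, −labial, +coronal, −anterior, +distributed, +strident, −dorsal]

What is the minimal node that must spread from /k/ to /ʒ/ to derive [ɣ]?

/ʒ/ and [ɣ] differ in [coronal], [anterior], [distributed], [strident], [dorsal], [high], [back]; every other specified feature is identical.
In this geometry the lowest node dominating all of them is Place: every daughter of Place dominates only a proper subset, so no lower node suffices.
If Place spreads, every terminal under it takes /k/'s value, producing [ɣ] as observed.
Since [voice], [continuant] are preserved even though /k/ disagrees there, no node above Place spread.

Place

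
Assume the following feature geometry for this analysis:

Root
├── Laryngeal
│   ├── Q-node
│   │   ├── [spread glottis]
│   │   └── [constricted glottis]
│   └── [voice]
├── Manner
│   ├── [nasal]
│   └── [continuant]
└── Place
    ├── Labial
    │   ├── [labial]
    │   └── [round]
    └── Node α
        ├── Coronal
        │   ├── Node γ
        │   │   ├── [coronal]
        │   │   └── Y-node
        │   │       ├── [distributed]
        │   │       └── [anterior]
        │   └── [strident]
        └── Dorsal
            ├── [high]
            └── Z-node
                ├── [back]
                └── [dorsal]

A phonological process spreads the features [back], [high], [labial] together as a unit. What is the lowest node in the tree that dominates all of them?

Place

[back]: Root → Place → Node α → Dorsal → Z-node → [back].
[high] lies under Dorsal (below Place).
[labial] lies under Labial (below Place).
These paths first converge at Place; no daughter of Place dominates all 3 features, so Place is the minimal constituent.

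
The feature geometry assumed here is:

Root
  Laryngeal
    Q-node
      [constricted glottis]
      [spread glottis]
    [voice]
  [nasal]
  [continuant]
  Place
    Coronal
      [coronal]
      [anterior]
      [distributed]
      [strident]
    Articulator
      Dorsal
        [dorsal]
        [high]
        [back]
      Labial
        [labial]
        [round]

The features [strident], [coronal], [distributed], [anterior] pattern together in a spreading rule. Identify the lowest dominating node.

[strident]: Root / Place / Coronal / [strident].
[coronal]: Root / Place / Coronal / [coronal].
[distributed]: Root / Place / Coronal / [distributed].
[anterior]: Root / Place / Coronal / [anterior].
Coronal is the lowest common ancestor — every listed feature sits under it, and no single subconstituent of Coronal covers them all.

Coronal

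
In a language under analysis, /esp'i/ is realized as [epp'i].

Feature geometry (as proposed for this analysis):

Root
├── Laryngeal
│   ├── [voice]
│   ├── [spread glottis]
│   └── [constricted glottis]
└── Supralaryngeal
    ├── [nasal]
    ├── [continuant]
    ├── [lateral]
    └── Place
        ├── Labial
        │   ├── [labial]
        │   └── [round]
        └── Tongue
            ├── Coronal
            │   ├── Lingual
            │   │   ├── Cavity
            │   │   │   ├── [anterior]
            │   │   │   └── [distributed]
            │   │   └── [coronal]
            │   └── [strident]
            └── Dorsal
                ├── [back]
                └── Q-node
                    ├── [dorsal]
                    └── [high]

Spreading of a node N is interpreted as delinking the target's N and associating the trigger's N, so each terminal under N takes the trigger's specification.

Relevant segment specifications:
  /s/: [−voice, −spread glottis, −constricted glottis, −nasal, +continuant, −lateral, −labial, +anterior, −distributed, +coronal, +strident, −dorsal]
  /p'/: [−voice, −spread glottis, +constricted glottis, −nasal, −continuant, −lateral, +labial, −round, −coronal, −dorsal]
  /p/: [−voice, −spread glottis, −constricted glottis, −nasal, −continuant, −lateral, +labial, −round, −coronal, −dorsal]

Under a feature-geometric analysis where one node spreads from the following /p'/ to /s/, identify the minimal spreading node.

/s/ and [p] differ in [continuant], [labial], [round], [coronal], [anterior], [distributed], [strident]; every other specified feature is identical.
In this geometry the lowest node dominating all of them is Supralaryngeal: every daughter of Supralaryngeal dominates only a proper subset, so no lower node suffices.
Delinking /s/'s Supralaryngeal and associating /p'/'s Supralaryngeal gives precisely the feature bundle of [p].
Since [constricted glottis] is preserved even though /p'/ disagrees there, no node above Supralaryngeal spread.

Supralaryngeal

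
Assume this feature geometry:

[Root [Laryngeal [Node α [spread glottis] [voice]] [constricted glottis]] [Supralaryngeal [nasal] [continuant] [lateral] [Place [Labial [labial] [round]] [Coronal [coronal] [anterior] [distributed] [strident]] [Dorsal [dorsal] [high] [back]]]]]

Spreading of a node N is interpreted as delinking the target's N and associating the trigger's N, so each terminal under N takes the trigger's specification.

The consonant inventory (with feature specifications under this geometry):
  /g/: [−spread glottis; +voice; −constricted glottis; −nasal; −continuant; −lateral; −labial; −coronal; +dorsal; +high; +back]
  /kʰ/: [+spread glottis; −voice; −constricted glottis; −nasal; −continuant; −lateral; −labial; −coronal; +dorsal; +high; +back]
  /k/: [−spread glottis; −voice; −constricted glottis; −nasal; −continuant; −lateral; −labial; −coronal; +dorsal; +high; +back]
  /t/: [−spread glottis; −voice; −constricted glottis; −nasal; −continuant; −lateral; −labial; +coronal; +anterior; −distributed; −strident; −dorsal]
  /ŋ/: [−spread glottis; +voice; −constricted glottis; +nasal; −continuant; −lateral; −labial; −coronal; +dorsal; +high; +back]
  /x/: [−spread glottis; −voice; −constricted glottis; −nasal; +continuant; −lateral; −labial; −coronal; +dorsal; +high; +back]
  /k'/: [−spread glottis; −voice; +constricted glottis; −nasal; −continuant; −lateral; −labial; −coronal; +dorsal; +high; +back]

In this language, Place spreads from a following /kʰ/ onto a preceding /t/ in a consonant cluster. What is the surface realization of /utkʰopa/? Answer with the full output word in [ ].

Terminals under Place in this geometry: [labial], [round], [coronal], [anterior], [distributed], [strident], [dorsal], [high], [back].
After delinking /t/'s Place and linking /kʰ/'s, the affected terminals become [−labial], [−coronal], [+dorsal], [+high], [+back]; [spread glottis], [voice], [constricted glottis], … (outside Place) are retained from /t/.
The resulting bundle matches /k/ in the inventory; substituting it for /t/ gives [ukkʰopa].

[ukkʰopa]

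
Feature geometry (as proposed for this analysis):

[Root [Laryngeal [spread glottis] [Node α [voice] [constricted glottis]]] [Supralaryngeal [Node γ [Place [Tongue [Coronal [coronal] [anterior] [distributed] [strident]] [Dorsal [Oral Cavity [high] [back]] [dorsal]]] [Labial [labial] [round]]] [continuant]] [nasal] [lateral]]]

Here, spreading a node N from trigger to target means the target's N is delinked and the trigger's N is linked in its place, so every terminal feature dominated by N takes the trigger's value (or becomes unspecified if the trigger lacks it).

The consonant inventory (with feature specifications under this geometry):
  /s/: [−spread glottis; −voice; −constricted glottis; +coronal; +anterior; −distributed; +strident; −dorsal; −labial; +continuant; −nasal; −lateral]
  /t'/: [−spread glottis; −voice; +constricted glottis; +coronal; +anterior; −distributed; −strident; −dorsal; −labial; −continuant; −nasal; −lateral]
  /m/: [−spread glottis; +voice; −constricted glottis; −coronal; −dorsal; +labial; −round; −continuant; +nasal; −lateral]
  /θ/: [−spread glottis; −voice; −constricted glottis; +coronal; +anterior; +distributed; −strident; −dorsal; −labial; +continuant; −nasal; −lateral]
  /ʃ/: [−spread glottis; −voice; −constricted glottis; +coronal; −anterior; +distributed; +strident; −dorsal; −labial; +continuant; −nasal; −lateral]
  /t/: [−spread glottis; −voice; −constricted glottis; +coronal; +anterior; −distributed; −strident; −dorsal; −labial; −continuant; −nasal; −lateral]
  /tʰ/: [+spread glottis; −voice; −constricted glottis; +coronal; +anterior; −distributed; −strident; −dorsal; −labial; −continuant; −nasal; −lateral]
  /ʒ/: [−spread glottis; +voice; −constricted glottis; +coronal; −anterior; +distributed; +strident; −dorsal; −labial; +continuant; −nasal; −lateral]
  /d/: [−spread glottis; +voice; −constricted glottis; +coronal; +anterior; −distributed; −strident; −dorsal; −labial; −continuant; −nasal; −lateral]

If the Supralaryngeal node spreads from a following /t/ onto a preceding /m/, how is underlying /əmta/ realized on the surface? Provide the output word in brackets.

[ədta]

Terminals under Supralaryngeal in this geometry: [coronal], [anterior], [distributed], [strident], [high], [back], [dorsal], [labial], [round], [continuant], [nasal], [lateral].
After delinking /m/'s Supralaryngeal and linking /t/'s, the affected terminals become [+coronal], [+anterior], [−distributed], [−strident], [−dorsal], [−labial], [−continuant], [−nasal], [−lateral]; [spread glottis], [voice], [constricted glottis] (outside Supralaryngeal) are retained from /m/.
This feature bundle is that of [d], so /əmta/ surfaces as [ədta].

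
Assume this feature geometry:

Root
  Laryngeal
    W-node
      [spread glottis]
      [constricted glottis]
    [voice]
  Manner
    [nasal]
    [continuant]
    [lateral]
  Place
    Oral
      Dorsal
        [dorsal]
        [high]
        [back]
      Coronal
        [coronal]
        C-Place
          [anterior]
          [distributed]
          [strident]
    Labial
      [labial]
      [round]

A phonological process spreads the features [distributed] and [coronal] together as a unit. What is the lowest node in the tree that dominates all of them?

[distributed] is immediately dominated by C-Place.
[coronal] is immediately dominated by Coronal.
The lowest node appearing on every path is Coronal; each proper daughter of Coronal fails to dominate at least one of the listed features.

Coronal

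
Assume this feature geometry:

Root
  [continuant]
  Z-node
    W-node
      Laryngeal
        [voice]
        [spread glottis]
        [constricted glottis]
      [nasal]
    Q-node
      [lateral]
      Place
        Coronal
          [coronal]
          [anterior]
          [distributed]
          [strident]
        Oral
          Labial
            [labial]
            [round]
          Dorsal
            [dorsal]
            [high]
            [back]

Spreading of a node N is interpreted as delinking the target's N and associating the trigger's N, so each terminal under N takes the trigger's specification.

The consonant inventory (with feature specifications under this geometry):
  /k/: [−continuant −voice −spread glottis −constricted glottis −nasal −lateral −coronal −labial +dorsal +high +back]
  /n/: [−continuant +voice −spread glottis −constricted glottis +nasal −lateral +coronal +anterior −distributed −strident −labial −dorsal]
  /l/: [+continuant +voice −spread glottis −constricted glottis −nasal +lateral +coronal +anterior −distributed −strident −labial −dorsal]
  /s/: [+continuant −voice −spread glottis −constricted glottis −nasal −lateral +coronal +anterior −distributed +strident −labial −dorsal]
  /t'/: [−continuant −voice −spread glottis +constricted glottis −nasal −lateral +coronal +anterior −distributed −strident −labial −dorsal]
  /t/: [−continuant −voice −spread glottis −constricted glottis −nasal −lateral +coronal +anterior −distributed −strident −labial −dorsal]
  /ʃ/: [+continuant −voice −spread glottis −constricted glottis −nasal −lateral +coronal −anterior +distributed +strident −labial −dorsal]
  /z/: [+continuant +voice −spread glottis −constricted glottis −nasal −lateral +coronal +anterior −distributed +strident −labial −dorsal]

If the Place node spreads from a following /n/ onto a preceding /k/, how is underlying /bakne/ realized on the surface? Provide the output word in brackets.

[batne]

The Place node dominates the terminals [coronal], [anterior], [distributed], [strident], [labial], [round], [dorsal], [high], [back].
The target acquires /n/'s values for everything under Place — [+coronal], [+anterior], [−distributed], [−strident], [−labial], [−dorsal] — while keeping its own [continuant], [voice], [spread glottis], ….
This feature bundle is that of [t], so /bakne/ surfaces as [batne].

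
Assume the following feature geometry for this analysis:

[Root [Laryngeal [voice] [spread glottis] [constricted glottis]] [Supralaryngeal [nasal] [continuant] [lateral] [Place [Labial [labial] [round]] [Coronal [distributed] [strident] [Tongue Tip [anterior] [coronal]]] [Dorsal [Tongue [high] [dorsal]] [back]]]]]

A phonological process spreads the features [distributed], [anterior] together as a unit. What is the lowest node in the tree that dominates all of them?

[distributed] lies under Coronal (below Supralaryngeal).
[anterior]: Root ▹ Supralaryngeal ▹ Place ▹ Coronal ▹ Tongue Tip ▹ [anterior].
The listed terminals split across distinct daughters of Coronal, so Coronal itself is the smallest node containing them all.

Coronal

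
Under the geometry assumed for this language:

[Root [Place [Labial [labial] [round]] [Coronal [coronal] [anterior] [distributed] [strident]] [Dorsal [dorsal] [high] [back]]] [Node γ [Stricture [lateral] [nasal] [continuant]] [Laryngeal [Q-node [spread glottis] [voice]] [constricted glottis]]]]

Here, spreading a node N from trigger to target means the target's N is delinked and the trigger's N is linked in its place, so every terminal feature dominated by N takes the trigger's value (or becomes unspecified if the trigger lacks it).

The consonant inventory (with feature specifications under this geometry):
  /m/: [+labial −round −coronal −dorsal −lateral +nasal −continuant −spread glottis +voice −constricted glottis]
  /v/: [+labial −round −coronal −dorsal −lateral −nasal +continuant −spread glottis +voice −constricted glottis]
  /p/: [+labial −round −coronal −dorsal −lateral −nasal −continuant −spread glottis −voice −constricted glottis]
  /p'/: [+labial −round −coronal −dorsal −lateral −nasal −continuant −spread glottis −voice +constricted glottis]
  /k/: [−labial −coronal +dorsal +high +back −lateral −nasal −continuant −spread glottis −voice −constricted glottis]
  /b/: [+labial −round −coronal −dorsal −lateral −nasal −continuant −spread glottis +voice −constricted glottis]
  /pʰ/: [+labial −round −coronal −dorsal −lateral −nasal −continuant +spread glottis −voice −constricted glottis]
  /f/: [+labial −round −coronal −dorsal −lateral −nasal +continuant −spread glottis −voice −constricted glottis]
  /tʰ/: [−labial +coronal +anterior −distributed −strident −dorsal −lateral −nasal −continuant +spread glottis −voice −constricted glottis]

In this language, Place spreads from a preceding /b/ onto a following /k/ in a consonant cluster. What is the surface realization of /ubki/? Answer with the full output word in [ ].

Terminals under Place in this geometry: [labial], [round], [coronal], [anterior], [distributed], [strident], [dorsal], [high], [back].
Spreading Place from /b/ onto /k/ replaces those values with /b/'s: [+labial], [−round], [−coronal], [−dorsal]. Features outside Place ([lateral], [nasal], [continuant], …) stay as in /k/.
The resulting bundle matches /p/ in the inventory; substituting it for /k/ gives [ubpi].

[ubpi]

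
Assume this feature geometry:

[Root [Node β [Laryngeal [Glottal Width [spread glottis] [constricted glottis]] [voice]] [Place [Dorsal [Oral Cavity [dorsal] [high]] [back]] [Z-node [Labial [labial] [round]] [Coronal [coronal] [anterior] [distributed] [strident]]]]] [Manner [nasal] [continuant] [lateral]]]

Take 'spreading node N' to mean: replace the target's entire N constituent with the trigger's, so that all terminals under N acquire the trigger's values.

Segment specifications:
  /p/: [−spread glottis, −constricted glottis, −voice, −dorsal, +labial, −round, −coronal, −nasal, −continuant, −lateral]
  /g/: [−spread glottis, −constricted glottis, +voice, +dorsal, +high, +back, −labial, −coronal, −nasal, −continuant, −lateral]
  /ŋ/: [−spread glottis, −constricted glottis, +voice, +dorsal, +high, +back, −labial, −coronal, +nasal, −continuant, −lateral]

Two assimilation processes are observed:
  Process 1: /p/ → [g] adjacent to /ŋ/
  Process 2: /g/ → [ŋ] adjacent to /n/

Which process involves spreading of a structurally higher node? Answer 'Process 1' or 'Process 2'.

In Process 1, [voice], [labial], [round], [dorsal], [high], [back] change, so the minimal spreading node is Node β at depth 1.
Process 2: the feature that changes is [nasal]; the minimal node is [nasal] (depth 2).
Depth 1 < depth 2; Process 1 involves the structurally higher constituent Node β.

Process 1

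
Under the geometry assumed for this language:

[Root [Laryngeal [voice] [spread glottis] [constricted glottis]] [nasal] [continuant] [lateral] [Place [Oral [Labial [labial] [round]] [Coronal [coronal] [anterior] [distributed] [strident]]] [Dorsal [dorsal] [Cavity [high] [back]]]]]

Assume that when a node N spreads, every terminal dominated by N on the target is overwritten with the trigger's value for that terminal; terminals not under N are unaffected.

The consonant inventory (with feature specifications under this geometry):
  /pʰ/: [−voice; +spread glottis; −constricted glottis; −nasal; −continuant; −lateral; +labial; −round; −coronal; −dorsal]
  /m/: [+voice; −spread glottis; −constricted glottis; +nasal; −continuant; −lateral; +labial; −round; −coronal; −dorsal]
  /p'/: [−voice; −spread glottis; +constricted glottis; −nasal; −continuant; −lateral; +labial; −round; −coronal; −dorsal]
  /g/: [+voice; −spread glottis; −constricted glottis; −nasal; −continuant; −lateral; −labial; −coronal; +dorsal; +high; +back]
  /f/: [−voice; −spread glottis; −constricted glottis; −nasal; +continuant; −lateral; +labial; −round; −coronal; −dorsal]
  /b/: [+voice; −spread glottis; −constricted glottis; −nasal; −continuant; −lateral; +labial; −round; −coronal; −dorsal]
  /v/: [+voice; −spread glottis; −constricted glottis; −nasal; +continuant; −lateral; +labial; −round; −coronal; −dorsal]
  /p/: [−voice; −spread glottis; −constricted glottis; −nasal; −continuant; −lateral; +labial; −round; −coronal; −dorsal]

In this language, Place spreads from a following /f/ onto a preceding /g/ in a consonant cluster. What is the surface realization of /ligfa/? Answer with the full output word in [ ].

Terminals under Place in this geometry: [labial], [round], [coronal], [anterior], [distributed], [strident], [dorsal], [high], [back].
Spreading Place from /f/ onto /g/ replaces those values with /f/'s: [+labial], [−round], [−coronal], [−dorsal]. Features outside Place ([voice], [spread glottis], [constricted glottis], …) stay as in /g/.
Among the inventory, only /b/ has exactly this specification, giving the surface form [libfa].

[libfa]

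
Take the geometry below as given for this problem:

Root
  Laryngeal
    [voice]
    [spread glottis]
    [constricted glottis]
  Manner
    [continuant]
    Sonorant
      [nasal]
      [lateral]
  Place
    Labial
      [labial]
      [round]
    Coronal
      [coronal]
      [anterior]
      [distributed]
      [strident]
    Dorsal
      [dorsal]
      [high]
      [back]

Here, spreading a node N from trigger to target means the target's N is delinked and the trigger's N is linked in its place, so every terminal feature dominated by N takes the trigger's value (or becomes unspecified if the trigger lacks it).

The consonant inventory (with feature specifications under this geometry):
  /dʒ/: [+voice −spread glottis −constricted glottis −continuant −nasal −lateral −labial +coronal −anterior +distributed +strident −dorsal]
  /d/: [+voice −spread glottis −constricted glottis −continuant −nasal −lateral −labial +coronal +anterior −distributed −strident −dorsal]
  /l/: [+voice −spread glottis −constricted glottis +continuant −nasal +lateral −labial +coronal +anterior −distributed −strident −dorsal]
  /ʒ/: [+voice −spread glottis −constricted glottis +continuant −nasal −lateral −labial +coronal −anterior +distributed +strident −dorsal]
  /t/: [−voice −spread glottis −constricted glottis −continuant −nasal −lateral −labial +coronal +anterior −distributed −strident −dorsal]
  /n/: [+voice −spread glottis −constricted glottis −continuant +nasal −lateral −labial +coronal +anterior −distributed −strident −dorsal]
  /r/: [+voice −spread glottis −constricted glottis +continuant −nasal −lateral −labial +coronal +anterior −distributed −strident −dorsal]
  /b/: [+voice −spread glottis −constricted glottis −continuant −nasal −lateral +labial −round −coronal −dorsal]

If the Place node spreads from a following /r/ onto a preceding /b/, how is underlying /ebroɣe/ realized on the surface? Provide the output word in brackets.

Place immediately or transitively dominates [labial], [round], [coronal], [anterior], [distributed], [strident], [dorsal], [high], [back].
The target acquires /r/'s values for everything under Place — [−labial], [+coronal], [+anterior], [−distributed], [−strident], [−dorsal] — while keeping its own [voice], [spread glottis], [constricted glottis], ….
Among the inventory, only /d/ has exactly this specification, giving the surface form [edroɣe].

[edroɣe]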